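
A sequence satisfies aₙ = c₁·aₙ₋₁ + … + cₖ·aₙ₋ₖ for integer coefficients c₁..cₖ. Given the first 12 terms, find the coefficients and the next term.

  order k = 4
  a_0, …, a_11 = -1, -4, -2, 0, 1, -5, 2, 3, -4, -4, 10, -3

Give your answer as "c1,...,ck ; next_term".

  a_4 = -1·0 + -1·-2 + 0·-4 + 1·-1 = 1
  a_5 = -1·1 + -1·0 + 0·-2 + 1·-4 = -5
  a_6 = -1·-5 + -1·1 + 0·0 + 1·-2 = 2
  a_7 = -1·2 + -1·-5 + 0·1 + 1·0 = 3
  a_8 = -1·3 + -1·2 + 0·-5 + 1·1 = -4
  a_9 = -1·-4 + -1·3 + 0·2 + 1·-5 = -4
  a_10 = -1·-4 + -1·-4 + 0·3 + 1·2 = 10
  a_11 = -1·10 + -1·-4 + 0·-4 + 1·3 = -3
  a_12 = -1·-3 + -1·10 + 0·-4 + 1·-4 = -11

-1,-1,0,1 ; -11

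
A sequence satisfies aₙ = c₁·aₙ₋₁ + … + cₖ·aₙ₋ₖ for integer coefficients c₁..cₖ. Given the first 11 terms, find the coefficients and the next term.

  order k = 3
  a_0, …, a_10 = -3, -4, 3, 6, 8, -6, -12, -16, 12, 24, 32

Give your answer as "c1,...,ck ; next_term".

0,0,-2 ; -24

  a_3 = 0·3 + 0·-4 + -2·-3 = 6
  a_4 = 0·6 + 0·3 + -2·-4 = 8
  a_5 = 0·8 + 0·6 + -2·3 = -6
  a_6 = 0·-6 + 0·8 + -2·6 = -12
  a_7 = 0·-12 + 0·-6 + -2·8 = -16
  a_8 = 0·-16 + 0·-12 + -2·-6 = 12
  a_9 = 0·12 + 0·-16 + -2·-12 = 24
  a_10 = 0·24 + 0·12 + -2·-16 = 32
  a_11 = 0·32 + 0·24 + -2·12 = -24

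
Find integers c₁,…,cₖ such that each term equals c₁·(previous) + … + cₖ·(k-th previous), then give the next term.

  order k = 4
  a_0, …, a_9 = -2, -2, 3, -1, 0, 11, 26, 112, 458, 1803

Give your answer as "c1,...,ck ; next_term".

3,3,4,-1 ; 7205

  a_4 = 3·-1 + 3·3 + 4·-2 + -1·-2 = 0
  a_5 = 3·0 + 3·-1 + 4·3 + -1·-2 = 11
  a_6 = 3·11 + 3·0 + 4·-1 + -1·3 = 26
  a_7 = 3·26 + 3·11 + 4·0 + -1·-1 = 112
  a_8 = 3·112 + 3·26 + 4·11 + -1·0 = 458
  a_9 = 3·458 + 3·112 + 4·26 + -1·11 = 1803
  a_10 = 3·1803 + 3·458 + 4·112 + -1·26 = 7205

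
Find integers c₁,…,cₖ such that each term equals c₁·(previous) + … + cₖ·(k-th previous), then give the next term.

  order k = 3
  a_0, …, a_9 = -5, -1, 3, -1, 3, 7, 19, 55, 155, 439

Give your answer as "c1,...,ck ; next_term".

2,2,1 ; 1243

  a_3 = 2·3 + 2·-1 + 1·-5 = -1
  a_4 = 2·-1 + 2·3 + 1·-1 = 3
  a_5 = 2·3 + 2·-1 + 1·3 = 7
  a_6 = 2·7 + 2·3 + 1·-1 = 19
  a_7 = 2·19 + 2·7 + 1·3 = 55
  a_8 = 2·55 + 2·19 + 1·7 = 155
  a_9 = 2·155 + 2·55 + 1·19 = 439
  a_10 = 2·439 + 2·155 + 1·55 = 1243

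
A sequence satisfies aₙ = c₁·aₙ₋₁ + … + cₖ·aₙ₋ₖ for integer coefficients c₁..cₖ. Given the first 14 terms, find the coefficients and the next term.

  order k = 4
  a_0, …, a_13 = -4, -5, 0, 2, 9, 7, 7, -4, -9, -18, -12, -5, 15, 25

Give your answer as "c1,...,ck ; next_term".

  a_4 = 0·2 + 1·0 + -1·-5 + -1·-4 = 9
  a_5 = 0·9 + 1·2 + -1·0 + -1·-5 = 7
  a_6 = 0·7 + 1·9 + -1·2 + -1·0 = 7
  a_7 = 0·7 + 1·7 + -1·9 + -1·2 = -4
  a_8 = 0·-4 + 1·7 + -1·7 + -1·9 = -9
  a_9 = 0·-9 + 1·-4 + -1·7 + -1·7 = -18
  a_10 = 0·-18 + 1·-9 + -1·-4 + -1·7 = -12
  a_11 = 0·-12 + 1·-18 + -1·-9 + -1·-4 = -5
  a_12 = 0·-5 + 1·-12 + -1·-18 + -1·-9 = 15
  a_13 = 0·15 + 1·-5 + -1·-12 + -1·-18 = 25
  a_14 = 0·25 + 1·15 + -1·-5 + -1·-12 = 32

0,1,-1,-1 ; 32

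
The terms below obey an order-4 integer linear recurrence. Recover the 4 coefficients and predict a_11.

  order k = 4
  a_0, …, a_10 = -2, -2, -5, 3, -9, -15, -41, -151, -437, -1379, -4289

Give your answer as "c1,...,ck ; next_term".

  a_4 = 2·3 + 3·-5 + 2·-2 + -2·-2 = -9
  a_5 = 2·-9 + 3·3 + 2·-5 + -2·-2 = -15
  a_6 = 2·-15 + 3·-9 + 2·3 + -2·-5 = -41
  a_7 = 2·-41 + 3·-15 + 2·-9 + -2·3 = -151
  a_8 = 2·-151 + 3·-41 + 2·-15 + -2·-9 = -437
  a_9 = 2·-437 + 3·-151 + 2·-41 + -2·-15 = -1379
  a_10 = 2·-1379 + 3·-437 + 2·-151 + -2·-41 = -4289
  a_11 = 2·-4289 + 3·-1379 + 2·-437 + -2·-151 = -13287

2,3,2,-2 ; -13287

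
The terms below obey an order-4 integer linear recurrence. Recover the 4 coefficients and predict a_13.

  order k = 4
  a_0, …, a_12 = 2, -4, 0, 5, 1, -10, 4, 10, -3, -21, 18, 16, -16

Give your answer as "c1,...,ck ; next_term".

  a_4 = -1·5 + -1·0 + -1·-4 + 1·2 = 1
  a_5 = -1·1 + -1·5 + -1·0 + 1·-4 = -10
  a_6 = -1·-10 + -1·1 + -1·5 + 1·0 = 4
  a_7 = -1·4 + -1·-10 + -1·1 + 1·5 = 10
  a_8 = -1·10 + -1·4 + -1·-10 + 1·1 = -3
  a_9 = -1·-3 + -1·10 + -1·4 + 1·-10 = -21
  a_10 = -1·-21 + -1·-3 + -1·10 + 1·4 = 18
  a_11 = -1·18 + -1·-21 + -1·-3 + 1·10 = 16
  a_12 = -1·16 + -1·18 + -1·-21 + 1·-3 = -16
  a_13 = -1·-16 + -1·16 + -1·18 + 1·-21 = -39

-1,-1,-1,1 ; -39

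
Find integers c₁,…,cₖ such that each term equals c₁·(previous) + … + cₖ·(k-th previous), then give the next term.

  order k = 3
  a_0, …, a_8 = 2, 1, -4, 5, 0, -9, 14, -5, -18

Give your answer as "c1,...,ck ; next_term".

  a_3 = -1·-4 + -1·1 + 1·2 = 5
  a_4 = -1·5 + -1·-4 + 1·1 = 0
  a_5 = -1·0 + -1·5 + 1·-4 = -9
  a_6 = -1·-9 + -1·0 + 1·5 = 14
  a_7 = -1·14 + -1·-9 + 1·0 = -5
  a_8 = -1·-5 + -1·14 + 1·-9 = -18
  a_9 = -1·-18 + -1·-5 + 1·14 = 37

-1,-1,1 ; 37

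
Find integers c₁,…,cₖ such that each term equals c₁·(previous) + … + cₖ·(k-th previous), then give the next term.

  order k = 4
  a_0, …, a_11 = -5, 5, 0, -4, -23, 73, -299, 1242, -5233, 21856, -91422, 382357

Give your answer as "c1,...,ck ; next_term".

-3,4,-3,4 ; -1599259

  a_4 = -3·-4 + 4·0 + -3·5 + 4·-5 = -23
  a_5 = -3·-23 + 4·-4 + -3·0 + 4·5 = 73
  a_6 = -3·73 + 4·-23 + -3·-4 + 4·0 = -299
  a_7 = -3·-299 + 4·73 + -3·-23 + 4·-4 = 1242
  a_8 = -3·1242 + 4·-299 + -3·73 + 4·-23 = -5233
  a_9 = -3·-5233 + 4·1242 + -3·-299 + 4·73 = 21856
  a_10 = -3·21856 + 4·-5233 + -3·1242 + 4·-299 = -91422
  a_11 = -3·-91422 + 4·21856 + -3·-5233 + 4·1242 = 382357
  a_12 = -3·382357 + 4·-91422 + -3·21856 + 4·-5233 = -1599259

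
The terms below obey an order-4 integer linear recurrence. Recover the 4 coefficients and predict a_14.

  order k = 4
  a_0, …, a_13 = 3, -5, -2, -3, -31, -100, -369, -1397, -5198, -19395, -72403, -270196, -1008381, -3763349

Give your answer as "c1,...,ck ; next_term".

3,2,3,-1 ; -14044994

  a_4 = 3·-3 + 2·-2 + 3·-5 + -1·3 = -31
  a_5 = 3·-31 + 2·-3 + 3·-2 + -1·-5 = -100
  a_6 = 3·-100 + 2·-31 + 3·-3 + -1·-2 = -369
  a_7 = 3·-369 + 2·-100 + 3·-31 + -1·-3 = -1397
  a_8 = 3·-1397 + 2·-369 + 3·-100 + -1·-31 = -5198
  a_9 = 3·-5198 + 2·-1397 + 3·-369 + -1·-100 = -19395
  a_10 = 3·-19395 + 2·-5198 + 3·-1397 + -1·-369 = -72403
  a_11 = 3·-72403 + 2·-19395 + 3·-5198 + -1·-1397 = -270196
  a_12 = 3·-270196 + 2·-72403 + 3·-19395 + -1·-5198 = -1008381
  a_13 = 3·-1008381 + 2·-270196 + 3·-72403 + -1·-19395 = -3763349
  a_14 = 3·-3763349 + 2·-1008381 + 3·-270196 + -1·-72403 = -14044994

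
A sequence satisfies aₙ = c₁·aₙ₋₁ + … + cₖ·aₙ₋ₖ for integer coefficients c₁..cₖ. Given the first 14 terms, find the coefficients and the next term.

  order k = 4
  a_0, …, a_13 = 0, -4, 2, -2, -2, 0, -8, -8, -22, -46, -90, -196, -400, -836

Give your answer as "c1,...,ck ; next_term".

1,2,1,-1 ; -1742

  a_4 = 1·-2 + 2·2 + 1·-4 + -1·0 = -2
  a_5 = 1·-2 + 2·-2 + 1·2 + -1·-4 = 0
  a_6 = 1·0 + 2·-2 + 1·-2 + -1·2 = -8
  a_7 = 1·-8 + 2·0 + 1·-2 + -1·-2 = -8
  a_8 = 1·-8 + 2·-8 + 1·0 + -1·-2 = -22
  a_9 = 1·-22 + 2·-8 + 1·-8 + -1·0 = -46
  a_10 = 1·-46 + 2·-22 + 1·-8 + -1·-8 = -90
  a_11 = 1·-90 + 2·-46 + 1·-22 + -1·-8 = -196
  a_12 = 1·-196 + 2·-90 + 1·-46 + -1·-22 = -400
  a_13 = 1·-400 + 2·-196 + 1·-90 + -1·-46 = -836
  a_14 = 1·-836 + 2·-400 + 1·-196 + -1·-90 = -1742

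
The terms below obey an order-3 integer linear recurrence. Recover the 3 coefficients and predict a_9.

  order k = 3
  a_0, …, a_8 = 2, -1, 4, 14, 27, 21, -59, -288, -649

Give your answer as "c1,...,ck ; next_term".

  a_3 = 3·4 + -4·-1 + -1·2 = 14
  a_4 = 3·14 + -4·4 + -1·-1 = 27
  a_5 = 3·27 + -4·14 + -1·4 = 21
  a_6 = 3·21 + -4·27 + -1·14 = -59
  a_7 = 3·-59 + -4·21 + -1·27 = -288
  a_8 = 3·-288 + -4·-59 + -1·21 = -649
  a_9 = 3·-649 + -4·-288 + -1·-59 = -736

3,-4,-1 ; -736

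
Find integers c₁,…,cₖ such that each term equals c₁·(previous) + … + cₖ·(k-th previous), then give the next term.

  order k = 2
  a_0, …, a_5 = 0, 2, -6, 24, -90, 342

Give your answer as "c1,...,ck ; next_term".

-3,3 ; -1296

  a_2 = -3·2 + 3·0 = -6
  a_3 = -3·-6 + 3·2 = 24
  a_4 = -3·24 + 3·-6 = -90
  a_5 = -3·-90 + 3·24 = 342
  a_6 = -3·342 + 3·-90 = -1296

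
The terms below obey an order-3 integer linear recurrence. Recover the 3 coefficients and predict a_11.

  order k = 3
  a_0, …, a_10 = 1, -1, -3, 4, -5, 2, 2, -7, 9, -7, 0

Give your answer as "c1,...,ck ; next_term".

  a_3 = -1·-3 + 0·-1 + 1·1 = 4
  a_4 = -1·4 + 0·-3 + 1·-1 = -5
  a_5 = -1·-5 + 0·4 + 1·-3 = 2
  a_6 = -1·2 + 0·-5 + 1·4 = 2
  a_7 = -1·2 + 0·2 + 1·-5 = -7
  a_8 = -1·-7 + 0·2 + 1·2 = 9
  a_9 = -1·9 + 0·-7 + 1·2 = -7
  a_10 = -1·-7 + 0·9 + 1·-7 = 0
  a_11 = -1·0 + 0·-7 + 1·9 = 9

-1,0,1 ; 9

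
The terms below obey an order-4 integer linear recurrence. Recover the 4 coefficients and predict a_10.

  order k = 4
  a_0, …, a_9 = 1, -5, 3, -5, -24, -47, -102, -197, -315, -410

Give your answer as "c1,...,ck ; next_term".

  a_4 = 3·-5 + -2·3 + 0·-5 + -3·1 = -24
  a_5 = 3·-24 + -2·-5 + 0·3 + -3·-5 = -47
  a_6 = 3·-47 + -2·-24 + 0·-5 + -3·3 = -102
  a_7 = 3·-102 + -2·-47 + 0·-24 + -3·-5 = -197
  a_8 = 3·-197 + -2·-102 + 0·-47 + -3·-24 = -315
  a_9 = 3·-315 + -2·-197 + 0·-102 + -3·-47 = -410
  a_10 = 3·-410 + -2·-315 + 0·-197 + -3·-102 = -294

3,-2,0,-3 ; -294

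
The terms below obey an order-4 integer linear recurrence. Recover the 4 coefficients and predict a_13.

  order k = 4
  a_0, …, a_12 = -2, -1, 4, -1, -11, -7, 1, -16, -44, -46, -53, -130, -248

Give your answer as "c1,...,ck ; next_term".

  a_4 = 2·-1 + -2·4 + 3·-1 + -1·-2 = -11
  a_5 = 2·-11 + -2·-1 + 3·4 + -1·-1 = -7
  a_6 = 2·-7 + -2·-11 + 3·-1 + -1·4 = 1
  a_7 = 2·1 + -2·-7 + 3·-11 + -1·-1 = -16
  a_8 = 2·-16 + -2·1 + 3·-7 + -1·-11 = -44
  a_9 = 2·-44 + -2·-16 + 3·1 + -1·-7 = -46
  a_10 = 2·-46 + -2·-44 + 3·-16 + -1·1 = -53
  a_11 = 2·-53 + -2·-46 + 3·-44 + -1·-16 = -130
  a_12 = 2·-130 + -2·-53 + 3·-46 + -1·-44 = -248
  a_13 = 2·-248 + -2·-130 + 3·-53 + -1·-46 = -349

2,-2,3,-1 ; -349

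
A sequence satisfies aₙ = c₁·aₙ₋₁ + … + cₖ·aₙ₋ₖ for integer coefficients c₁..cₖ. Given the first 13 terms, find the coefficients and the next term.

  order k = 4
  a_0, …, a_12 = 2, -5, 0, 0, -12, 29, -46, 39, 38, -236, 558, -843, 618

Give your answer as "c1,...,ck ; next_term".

  a_4 = -2·0 + -1·0 + 2·-5 + -1·2 = -12
  a_5 = -2·-12 + -1·0 + 2·0 + -1·-5 = 29
  a_6 = -2·29 + -1·-12 + 2·0 + -1·0 = -46
  a_7 = -2·-46 + -1·29 + 2·-12 + -1·0 = 39
  a_8 = -2·39 + -1·-46 + 2·29 + -1·-12 = 38
  a_9 = -2·38 + -1·39 + 2·-46 + -1·29 = -236
  a_10 = -2·-236 + -1·38 + 2·39 + -1·-46 = 558
  a_11 = -2·558 + -1·-236 + 2·38 + -1·39 = -843
  a_12 = -2·-843 + -1·558 + 2·-236 + -1·38 = 618
  a_13 = -2·618 + -1·-843 + 2·558 + -1·-236 = 959

-2,-1,2,-1 ; 959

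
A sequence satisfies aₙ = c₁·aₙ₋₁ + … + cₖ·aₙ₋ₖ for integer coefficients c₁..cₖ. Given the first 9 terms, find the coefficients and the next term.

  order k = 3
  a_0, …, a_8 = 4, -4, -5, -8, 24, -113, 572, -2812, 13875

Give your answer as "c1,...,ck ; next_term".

  a_3 = -4·-5 + 4·-4 + -3·4 = -8
  a_4 = -4·-8 + 4·-5 + -3·-4 = 24
  a_5 = -4·24 + 4·-8 + -3·-5 = -113
  a_6 = -4·-113 + 4·24 + -3·-8 = 572
  a_7 = -4·572 + 4·-113 + -3·24 = -2812
  a_8 = -4·-2812 + 4·572 + -3·-113 = 13875
  a_9 = -4·13875 + 4·-2812 + -3·572 = -68464

-4,4,-3 ; -68464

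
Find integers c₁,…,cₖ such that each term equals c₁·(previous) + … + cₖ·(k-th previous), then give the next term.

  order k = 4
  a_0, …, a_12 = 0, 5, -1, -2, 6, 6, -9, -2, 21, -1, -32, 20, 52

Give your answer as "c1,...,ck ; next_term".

0,-1,1,1 ; -53

  a_4 = 0·-2 + -1·-1 + 1·5 + 1·0 = 6
  a_5 = 0·6 + -1·-2 + 1·-1 + 1·5 = 6
  a_6 = 0·6 + -1·6 + 1·-2 + 1·-1 = -9
  a_7 = 0·-9 + -1·6 + 1·6 + 1·-2 = -2
  a_8 = 0·-2 + -1·-9 + 1·6 + 1·6 = 21
  a_9 = 0·21 + -1·-2 + 1·-9 + 1·6 = -1
  a_10 = 0·-1 + -1·21 + 1·-2 + 1·-9 = -32
  a_11 = 0·-32 + -1·-1 + 1·21 + 1·-2 = 20
  a_12 = 0·20 + -1·-32 + 1·-1 + 1·21 = 52
  a_13 = 0·52 + -1·20 + 1·-32 + 1·-1 = -53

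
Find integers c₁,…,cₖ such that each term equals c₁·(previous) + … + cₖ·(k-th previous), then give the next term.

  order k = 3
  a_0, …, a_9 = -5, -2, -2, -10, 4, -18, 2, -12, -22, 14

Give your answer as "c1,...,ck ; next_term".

-1,1,2 ; -60

  a_3 = -1·-2 + 1·-2 + 2·-5 = -10
  a_4 = -1·-10 + 1·-2 + 2·-2 = 4
  a_5 = -1·4 + 1·-10 + 2·-2 = -18
  a_6 = -1·-18 + 1·4 + 2·-10 = 2
  a_7 = -1·2 + 1·-18 + 2·4 = -12
  a_8 = -1·-12 + 1·2 + 2·-18 = -22
  a_9 = -1·-22 + 1·-12 + 2·2 = 14
  a_10 = -1·14 + 1·-22 + 2·-12 = -60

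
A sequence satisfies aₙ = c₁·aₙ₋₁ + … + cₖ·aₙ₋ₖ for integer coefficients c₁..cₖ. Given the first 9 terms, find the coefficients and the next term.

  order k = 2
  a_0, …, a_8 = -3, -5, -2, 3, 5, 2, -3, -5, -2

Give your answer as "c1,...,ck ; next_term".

1,-1 ; 3

  a_2 = 1·-5 + -1·-3 = -2
  a_3 = 1·-2 + -1·-5 = 3
  a_4 = 1·3 + -1·-2 = 5
  a_5 = 1·5 + -1·3 = 2
  a_6 = 1·2 + -1·5 = -3
  a_7 = 1·-3 + -1·2 = -5
  a_8 = 1·-5 + -1·-3 = -2
  a_9 = 1·-2 + -1·-5 = 3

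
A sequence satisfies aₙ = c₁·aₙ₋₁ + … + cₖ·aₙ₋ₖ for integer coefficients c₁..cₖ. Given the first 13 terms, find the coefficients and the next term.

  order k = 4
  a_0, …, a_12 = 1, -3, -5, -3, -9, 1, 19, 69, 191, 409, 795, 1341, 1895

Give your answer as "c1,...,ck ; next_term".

2,1,-2,-4 ; 1905

  a_4 = 2·-3 + 1·-5 + -2·-3 + -4·1 = -9
  a_5 = 2·-9 + 1·-3 + -2·-5 + -4·-3 = 1
  a_6 = 2·1 + 1·-9 + -2·-3 + -4·-5 = 19
  a_7 = 2·19 + 1·1 + -2·-9 + -4·-3 = 69
  a_8 = 2·69 + 1·19 + -2·1 + -4·-9 = 191
  a_9 = 2·191 + 1·69 + -2·19 + -4·1 = 409
  a_10 = 2·409 + 1·191 + -2·69 + -4·19 = 795
  a_11 = 2·795 + 1·409 + -2·191 + -4·69 = 1341
  a_12 = 2·1341 + 1·795 + -2·409 + -4·191 = 1895
  a_13 = 2·1895 + 1·1341 + -2·795 + -4·409 = 1905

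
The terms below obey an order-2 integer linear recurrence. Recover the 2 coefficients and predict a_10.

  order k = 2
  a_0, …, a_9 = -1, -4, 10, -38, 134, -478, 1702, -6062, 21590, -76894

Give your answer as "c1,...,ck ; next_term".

-3,2 ; 273862

  a_2 = -3·-4 + 2·-1 = 10
  a_3 = -3·10 + 2·-4 = -38
  a_4 = -3·-38 + 2·10 = 134
  a_5 = -3·134 + 2·-38 = -478
  a_6 = -3·-478 + 2·134 = 1702
  a_7 = -3·1702 + 2·-478 = -6062
  a_8 = -3·-6062 + 2·1702 = 21590
  a_9 = -3·21590 + 2·-6062 = -76894
  a_10 = -3·-76894 + 2·21590 = 273862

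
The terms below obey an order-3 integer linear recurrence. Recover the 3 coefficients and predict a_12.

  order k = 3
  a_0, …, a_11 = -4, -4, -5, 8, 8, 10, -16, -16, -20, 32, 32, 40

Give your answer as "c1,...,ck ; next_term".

0,0,-2 ; -64

  a_3 = 0·-5 + 0·-4 + -2·-4 = 8
  a_4 = 0·8 + 0·-5 + -2·-4 = 8
  a_5 = 0·8 + 0·8 + -2·-5 = 10
  a_6 = 0·10 + 0·8 + -2·8 = -16
  a_7 = 0·-16 + 0·10 + -2·8 = -16
  a_8 = 0·-16 + 0·-16 + -2·10 = -20
  a_9 = 0·-20 + 0·-16 + -2·-16 = 32
  a_10 = 0·32 + 0·-20 + -2·-16 = 32
  a_11 = 0·32 + 0·32 + -2·-20 = 40
  a_12 = 0·40 + 0·32 + -2·32 = -64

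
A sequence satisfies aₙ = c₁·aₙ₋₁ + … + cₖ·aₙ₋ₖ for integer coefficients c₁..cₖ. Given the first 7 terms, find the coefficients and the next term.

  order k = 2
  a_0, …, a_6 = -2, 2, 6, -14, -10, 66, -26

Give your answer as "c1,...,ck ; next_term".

  a_2 = -1·2 + -4·-2 = 6
  a_3 = -1·6 + -4·2 = -14
  a_4 = -1·-14 + -4·6 = -10
  a_5 = -1·-10 + -4·-14 = 66
  a_6 = -1·66 + -4·-10 = -26
  a_7 = -1·-26 + -4·66 = -238

-1,-4 ; -238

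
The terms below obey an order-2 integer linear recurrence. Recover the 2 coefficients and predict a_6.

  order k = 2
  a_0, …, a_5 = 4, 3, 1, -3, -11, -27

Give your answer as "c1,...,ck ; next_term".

3,-2 ; -59

  a_2 = 3·3 + -2·4 = 1
  a_3 = 3·1 + -2·3 = -3
  a_4 = 3·-3 + -2·1 = -11
  a_5 = 3·-11 + -2·-3 = -27
  a_6 = 3·-27 + -2·-11 = -59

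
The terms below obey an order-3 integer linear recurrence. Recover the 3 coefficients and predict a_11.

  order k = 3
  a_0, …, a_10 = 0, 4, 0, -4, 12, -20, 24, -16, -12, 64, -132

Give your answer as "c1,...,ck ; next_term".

  a_3 = -2·0 + -1·4 + 1·0 = -4
  a_4 = -2·-4 + -1·0 + 1·4 = 12
  a_5 = -2·12 + -1·-4 + 1·0 = -20
  a_6 = -2·-20 + -1·12 + 1·-4 = 24
  a_7 = -2·24 + -1·-20 + 1·12 = -16
  a_8 = -2·-16 + -1·24 + 1·-20 = -12
  a_9 = -2·-12 + -1·-16 + 1·24 = 64
  a_10 = -2·64 + -1·-12 + 1·-16 = -132
  a_11 = -2·-132 + -1·64 + 1·-12 = 188

-2,-1,1 ; 188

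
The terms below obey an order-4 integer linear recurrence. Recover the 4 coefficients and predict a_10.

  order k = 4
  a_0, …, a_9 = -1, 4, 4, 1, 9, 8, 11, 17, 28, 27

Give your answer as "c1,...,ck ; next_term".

  a_4 = -1·1 + 1·4 + 2·4 + 2·-1 = 9
  a_5 = -1·9 + 1·1 + 2·4 + 2·4 = 8
  a_6 = -1·8 + 1·9 + 2·1 + 2·4 = 11
  a_7 = -1·11 + 1·8 + 2·9 + 2·1 = 17
  a_8 = -1·17 + 1·11 + 2·8 + 2·9 = 28
  a_9 = -1·28 + 1·17 + 2·11 + 2·8 = 27
  a_10 = -1·27 + 1·28 + 2·17 + 2·11 = 57

-1,1,2,2 ; 57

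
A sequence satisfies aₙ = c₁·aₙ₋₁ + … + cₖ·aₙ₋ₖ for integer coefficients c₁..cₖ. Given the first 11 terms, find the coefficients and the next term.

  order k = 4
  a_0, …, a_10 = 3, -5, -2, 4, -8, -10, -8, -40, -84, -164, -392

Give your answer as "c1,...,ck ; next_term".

  a_4 = 2·4 + 0·-2 + 2·-5 + -2·3 = -8
  a_5 = 2·-8 + 0·4 + 2·-2 + -2·-5 = -10
  a_6 = 2·-10 + 0·-8 + 2·4 + -2·-2 = -8
  a_7 = 2·-8 + 0·-10 + 2·-8 + -2·4 = -40
  a_8 = 2·-40 + 0·-8 + 2·-10 + -2·-8 = -84
  a_9 = 2·-84 + 0·-40 + 2·-8 + -2·-10 = -164
  a_10 = 2·-164 + 0·-84 + 2·-40 + -2·-8 = -392
  a_11 = 2·-392 + 0·-164 + 2·-84 + -2·-40 = -872

2,0,2,-2 ; -872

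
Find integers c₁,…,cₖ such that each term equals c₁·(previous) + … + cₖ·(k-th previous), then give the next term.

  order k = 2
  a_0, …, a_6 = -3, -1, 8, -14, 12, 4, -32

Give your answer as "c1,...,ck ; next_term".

-2,-2 ; 56

  a_2 = -2·-1 + -2·-3 = 8
  a_3 = -2·8 + -2·-1 = -14
  a_4 = -2·-14 + -2·8 = 12
  a_5 = -2·12 + -2·-14 = 4
  a_6 = -2·4 + -2·12 = -32
  a_7 = -2·-32 + -2·4 = 56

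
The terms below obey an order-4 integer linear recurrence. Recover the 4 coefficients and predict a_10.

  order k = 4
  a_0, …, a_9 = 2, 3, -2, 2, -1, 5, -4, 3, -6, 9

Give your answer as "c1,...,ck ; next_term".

0,0,-1,1 ; -7

  a_4 = 0·2 + 0·-2 + -1·3 + 1·2 = -1
  a_5 = 0·-1 + 0·2 + -1·-2 + 1·3 = 5
  a_6 = 0·5 + 0·-1 + -1·2 + 1·-2 = -4
  a_7 = 0·-4 + 0·5 + -1·-1 + 1·2 = 3
  a_8 = 0·3 + 0·-4 + -1·5 + 1·-1 = -6
  a_9 = 0·-6 + 0·3 + -1·-4 + 1·5 = 9
  a_10 = 0·9 + 0·-6 + -1·3 + 1·-4 = -7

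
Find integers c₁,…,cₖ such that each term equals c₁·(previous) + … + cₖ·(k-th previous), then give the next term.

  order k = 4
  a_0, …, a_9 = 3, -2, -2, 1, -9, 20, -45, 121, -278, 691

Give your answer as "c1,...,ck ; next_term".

-1,3,-2,-2 ; -1677

  a_4 = -1·1 + 3·-2 + -2·-2 + -2·3 = -9
  a_5 = -1·-9 + 3·1 + -2·-2 + -2·-2 = 20
  a_6 = -1·20 + 3·-9 + -2·1 + -2·-2 = -45
  a_7 = -1·-45 + 3·20 + -2·-9 + -2·1 = 121
  a_8 = -1·121 + 3·-45 + -2·20 + -2·-9 = -278
  a_9 = -1·-278 + 3·121 + -2·-45 + -2·20 = 691
  a_10 = -1·691 + 3·-278 + -2·121 + -2·-45 = -1677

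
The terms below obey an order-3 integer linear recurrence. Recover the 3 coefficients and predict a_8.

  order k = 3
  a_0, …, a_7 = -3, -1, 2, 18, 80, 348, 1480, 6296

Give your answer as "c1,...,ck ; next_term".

4,2,-4 ; 26752

  a_3 = 4·2 + 2·-1 + -4·-3 = 18
  a_4 = 4·18 + 2·2 + -4·-1 = 80
  a_5 = 4·80 + 2·18 + -4·2 = 348
  a_6 = 4·348 + 2·80 + -4·18 = 1480
  a_7 = 4·1480 + 2·348 + -4·80 = 6296
  a_8 = 4·6296 + 2·1480 + -4·348 = 26752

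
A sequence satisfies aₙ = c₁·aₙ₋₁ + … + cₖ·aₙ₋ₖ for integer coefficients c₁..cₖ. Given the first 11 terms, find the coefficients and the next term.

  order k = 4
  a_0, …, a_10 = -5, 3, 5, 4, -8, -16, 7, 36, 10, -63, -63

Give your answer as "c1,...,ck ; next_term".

0,-2,-1,-1 ; 80

  a_4 = 0·4 + -2·5 + -1·3 + -1·-5 = -8
  a_5 = 0·-8 + -2·4 + -1·5 + -1·3 = -16
  a_6 = 0·-16 + -2·-8 + -1·4 + -1·5 = 7
  a_7 = 0·7 + -2·-16 + -1·-8 + -1·4 = 36
  a_8 = 0·36 + -2·7 + -1·-16 + -1·-8 = 10
  a_9 = 0·10 + -2·36 + -1·7 + -1·-16 = -63
  a_10 = 0·-63 + -2·10 + -1·36 + -1·7 = -63
  a_11 = 0·-63 + -2·-63 + -1·10 + -1·36 = 80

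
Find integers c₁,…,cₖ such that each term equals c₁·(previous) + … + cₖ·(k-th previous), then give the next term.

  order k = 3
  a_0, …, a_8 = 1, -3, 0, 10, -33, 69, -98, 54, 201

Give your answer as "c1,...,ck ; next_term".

  a_3 = -3·0 + -3·-3 + 1·1 = 10
  a_4 = -3·10 + -3·0 + 1·-3 = -33
  a_5 = -3·-33 + -3·10 + 1·0 = 69
  a_6 = -3·69 + -3·-33 + 1·10 = -98
  a_7 = -3·-98 + -3·69 + 1·-33 = 54
  a_8 = -3·54 + -3·-98 + 1·69 = 201
  a_9 = -3·201 + -3·54 + 1·-98 = -863

-3,-3,1 ; -863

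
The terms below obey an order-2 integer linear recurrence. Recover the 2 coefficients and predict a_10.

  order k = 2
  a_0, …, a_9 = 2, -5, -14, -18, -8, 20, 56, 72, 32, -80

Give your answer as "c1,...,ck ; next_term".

2,-2 ; -224

  a_2 = 2·-5 + -2·2 = -14
  a_3 = 2·-14 + -2·-5 = -18
  a_4 = 2·-18 + -2·-14 = -8
  a_5 = 2·-8 + -2·-18 = 20
  a_6 = 2·20 + -2·-8 = 56
  a_7 = 2·56 + -2·20 = 72
  a_8 = 2·72 + -2·56 = 32
  a_9 = 2·32 + -2·72 = -80
  a_10 = 2·-80 + -2·32 = -224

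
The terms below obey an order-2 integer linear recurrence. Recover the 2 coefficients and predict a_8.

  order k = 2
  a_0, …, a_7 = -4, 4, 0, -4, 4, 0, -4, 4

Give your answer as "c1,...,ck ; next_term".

  a_2 = -1·4 + -1·-4 = 0
  a_3 = -1·0 + -1·4 = -4
  a_4 = -1·-4 + -1·0 = 4
  a_5 = -1·4 + -1·-4 = 0
  a_6 = -1·0 + -1·4 = -4
  a_7 = -1·-4 + -1·0 = 4
  a_8 = -1·4 + -1·-4 = 0

-1,-1 ; 0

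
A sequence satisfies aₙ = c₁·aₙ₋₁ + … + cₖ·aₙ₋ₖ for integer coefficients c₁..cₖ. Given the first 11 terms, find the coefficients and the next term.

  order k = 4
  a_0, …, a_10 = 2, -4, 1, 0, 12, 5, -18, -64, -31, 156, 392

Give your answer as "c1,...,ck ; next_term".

1,-2,-3,1 ; 109

  a_4 = 1·0 + -2·1 + -3·-4 + 1·2 = 12
  a_5 = 1·12 + -2·0 + -3·1 + 1·-4 = 5
  a_6 = 1·5 + -2·12 + -3·0 + 1·1 = -18
  a_7 = 1·-18 + -2·5 + -3·12 + 1·0 = -64
  a_8 = 1·-64 + -2·-18 + -3·5 + 1·12 = -31
  a_9 = 1·-31 + -2·-64 + -3·-18 + 1·5 = 156
  a_10 = 1·156 + -2·-31 + -3·-64 + 1·-18 = 392
  a_11 = 1·392 + -2·156 + -3·-31 + 1·-64 = 109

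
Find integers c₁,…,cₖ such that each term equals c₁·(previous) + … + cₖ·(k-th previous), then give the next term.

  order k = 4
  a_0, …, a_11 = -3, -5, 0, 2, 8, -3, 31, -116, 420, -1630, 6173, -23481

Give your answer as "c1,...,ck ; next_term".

  a_4 = -3·2 + 3·0 + -1·-5 + -3·-3 = 8
  a_5 = -3·8 + 3·2 + -1·0 + -3·-5 = -3
  a_6 = -3·-3 + 3·8 + -1·2 + -3·0 = 31
  a_7 = -3·31 + 3·-3 + -1·8 + -3·2 = -116
  a_8 = -3·-116 + 3·31 + -1·-3 + -3·8 = 420
  a_9 = -3·420 + 3·-116 + -1·31 + -3·-3 = -1630
  a_10 = -3·-1630 + 3·420 + -1·-116 + -3·31 = 6173
  a_11 = -3·6173 + 3·-1630 + -1·420 + -3·-116 = -23481
  a_12 = -3·-23481 + 3·6173 + -1·-1630 + -3·420 = 89332

-3,3,-1,-3 ; 89332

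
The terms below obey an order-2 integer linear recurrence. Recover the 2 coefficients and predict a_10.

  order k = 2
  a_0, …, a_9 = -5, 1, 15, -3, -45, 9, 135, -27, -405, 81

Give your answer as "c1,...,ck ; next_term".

0,-3 ; 1215

  a_2 = 0·1 + -3·-5 = 15
  a_3 = 0·15 + -3·1 = -3
  a_4 = 0·-3 + -3·15 = -45
  a_5 = 0·-45 + -3·-3 = 9
  a_6 = 0·9 + -3·-45 = 135
  a_7 = 0·135 + -3·9 = -27
  a_8 = 0·-27 + -3·135 = -405
  a_9 = 0·-405 + -3·-27 = 81
  a_10 = 0·81 + -3·-405 = 1215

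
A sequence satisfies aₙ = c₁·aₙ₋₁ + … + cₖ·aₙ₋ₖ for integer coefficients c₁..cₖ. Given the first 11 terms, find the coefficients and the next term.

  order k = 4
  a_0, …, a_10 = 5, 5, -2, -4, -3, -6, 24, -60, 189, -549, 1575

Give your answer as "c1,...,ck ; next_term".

-3,0,0,-3 ; -4545

  a_4 = -3·-4 + 0·-2 + 0·5 + -3·5 = -3
  a_5 = -3·-3 + 0·-4 + 0·-2 + -3·5 = -6
  a_6 = -3·-6 + 0·-3 + 0·-4 + -3·-2 = 24
  a_7 = -3·24 + 0·-6 + 0·-3 + -3·-4 = -60
  a_8 = -3·-60 + 0·24 + 0·-6 + -3·-3 = 189
  a_9 = -3·189 + 0·-60 + 0·24 + -3·-6 = -549
  a_10 = -3·-549 + 0·189 + 0·-60 + -3·24 = 1575
  a_11 = -3·1575 + 0·-549 + 0·189 + -3·-60 = -4545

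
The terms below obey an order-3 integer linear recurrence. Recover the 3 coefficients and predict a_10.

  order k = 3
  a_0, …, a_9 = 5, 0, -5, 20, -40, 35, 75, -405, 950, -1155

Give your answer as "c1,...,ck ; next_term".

  a_3 = -3·-5 + -4·0 + 1·5 = 20
  a_4 = -3·20 + -4·-5 + 1·0 = -40
  a_5 = -3·-40 + -4·20 + 1·-5 = 35
  a_6 = -3·35 + -4·-40 + 1·20 = 75
  a_7 = -3·75 + -4·35 + 1·-40 = -405
  a_8 = -3·-405 + -4·75 + 1·35 = 950
  a_9 = -3·950 + -4·-405 + 1·75 = -1155
  a_10 = -3·-1155 + -4·950 + 1·-405 = -740

-3,-4,1 ; -740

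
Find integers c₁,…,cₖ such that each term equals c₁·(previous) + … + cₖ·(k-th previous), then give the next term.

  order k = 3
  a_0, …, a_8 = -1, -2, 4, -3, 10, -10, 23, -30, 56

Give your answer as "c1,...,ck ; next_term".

  a_3 = 0·4 + 2·-2 + -1·-1 = -3
  a_4 = 0·-3 + 2·4 + -1·-2 = 10
  a_5 = 0·10 + 2·-3 + -1·4 = -10
  a_6 = 0·-10 + 2·10 + -1·-3 = 23
  a_7 = 0·23 + 2·-10 + -1·10 = -30
  a_8 = 0·-30 + 2·23 + -1·-10 = 56
  a_9 = 0·56 + 2·-30 + -1·23 = -83

0,2,-1 ; -83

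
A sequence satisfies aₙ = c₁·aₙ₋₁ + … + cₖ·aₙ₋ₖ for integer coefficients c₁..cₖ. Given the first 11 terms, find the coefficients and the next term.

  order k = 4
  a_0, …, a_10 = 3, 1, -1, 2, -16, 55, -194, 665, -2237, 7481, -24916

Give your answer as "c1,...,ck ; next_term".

  a_4 = -4·2 + -1·-1 + 3·1 + -4·3 = -16
  a_5 = -4·-16 + -1·2 + 3·-1 + -4·1 = 55
  a_6 = -4·55 + -1·-16 + 3·2 + -4·-1 = -194
  a_7 = -4·-194 + -1·55 + 3·-16 + -4·2 = 665
  a_8 = -4·665 + -1·-194 + 3·55 + -4·-16 = -2237
  a_9 = -4·-2237 + -1·665 + 3·-194 + -4·55 = 7481
  a_10 = -4·7481 + -1·-2237 + 3·665 + -4·-194 = -24916
  a_11 = -4·-24916 + -1·7481 + 3·-2237 + -4·665 = 82812

-4,-1,3,-4 ; 82812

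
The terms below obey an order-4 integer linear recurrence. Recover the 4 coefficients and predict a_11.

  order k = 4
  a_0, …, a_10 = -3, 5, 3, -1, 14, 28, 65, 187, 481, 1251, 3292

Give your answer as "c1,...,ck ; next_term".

2,1,2,-1 ; 8610

  a_4 = 2·-1 + 1·3 + 2·5 + -1·-3 = 14
  a_5 = 2·14 + 1·-1 + 2·3 + -1·5 = 28
  a_6 = 2·28 + 1·14 + 2·-1 + -1·3 = 65
  a_7 = 2·65 + 1·28 + 2·14 + -1·-1 = 187
  a_8 = 2·187 + 1·65 + 2·28 + -1·14 = 481
  a_9 = 2·481 + 1·187 + 2·65 + -1·28 = 1251
  a_10 = 2·1251 + 1·481 + 2·187 + -1·65 = 3292
  a_11 = 2·3292 + 1·1251 + 2·481 + -1·187 = 8610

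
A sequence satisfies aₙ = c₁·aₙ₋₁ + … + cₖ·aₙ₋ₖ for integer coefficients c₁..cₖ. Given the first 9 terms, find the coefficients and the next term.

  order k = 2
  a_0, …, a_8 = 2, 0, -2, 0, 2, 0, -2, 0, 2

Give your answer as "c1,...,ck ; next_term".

  a_2 = 0·0 + -1·2 = -2
  a_3 = 0·-2 + -1·0 = 0
  a_4 = 0·0 + -1·-2 = 2
  a_5 = 0·2 + -1·0 = 0
  a_6 = 0·0 + -1·2 = -2
  a_7 = 0·-2 + -1·0 = 0
  a_8 = 0·0 + -1·-2 = 2
  a_9 = 0·2 + -1·0 = 0

0,-1 ; 0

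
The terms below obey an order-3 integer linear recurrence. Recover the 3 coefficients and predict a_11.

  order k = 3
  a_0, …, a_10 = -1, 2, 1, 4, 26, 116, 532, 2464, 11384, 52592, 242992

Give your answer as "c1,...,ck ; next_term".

  a_3 = 4·1 + 2·2 + 4·-1 = 4
  a_4 = 4·4 + 2·1 + 4·2 = 26
  a_5 = 4·26 + 2·4 + 4·1 = 116
  a_6 = 4·116 + 2·26 + 4·4 = 532
  a_7 = 4·532 + 2·116 + 4·26 = 2464
  a_8 = 4·2464 + 2·532 + 4·116 = 11384
  a_9 = 4·11384 + 2·2464 + 4·532 = 52592
  a_10 = 4·52592 + 2·11384 + 4·2464 = 242992
  a_11 = 4·242992 + 2·52592 + 4·11384 = 1122688

4,2,4 ; 1122688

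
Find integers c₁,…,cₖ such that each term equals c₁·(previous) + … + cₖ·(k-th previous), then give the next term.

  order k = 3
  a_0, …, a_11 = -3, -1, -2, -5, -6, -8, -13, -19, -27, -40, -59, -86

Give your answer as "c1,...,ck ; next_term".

1,0,1 ; -126

  a_3 = 1·-2 + 0·-1 + 1·-3 = -5
  a_4 = 1·-5 + 0·-2 + 1·-1 = -6
  a_5 = 1·-6 + 0·-5 + 1·-2 = -8
  a_6 = 1·-8 + 0·-6 + 1·-5 = -13
  a_7 = 1·-13 + 0·-8 + 1·-6 = -19
  a_8 = 1·-19 + 0·-13 + 1·-8 = -27
  a_9 = 1·-27 + 0·-19 + 1·-13 = -40
  a_10 = 1·-40 + 0·-27 + 1·-19 = -59
  a_11 = 1·-59 + 0·-40 + 1·-27 = -86
  a_12 = 1·-86 + 0·-59 + 1·-40 = -126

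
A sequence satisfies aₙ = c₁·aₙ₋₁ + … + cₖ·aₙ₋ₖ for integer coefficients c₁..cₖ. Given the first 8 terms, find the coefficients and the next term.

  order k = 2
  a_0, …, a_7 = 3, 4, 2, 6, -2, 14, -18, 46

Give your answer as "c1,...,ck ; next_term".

-1,2 ; -82

  a_2 = -1·4 + 2·3 = 2
  a_3 = -1·2 + 2·4 = 6
  a_4 = -1·6 + 2·2 = -2
  a_5 = -1·-2 + 2·6 = 14
  a_6 = -1·14 + 2·-2 = -18
  a_7 = -1·-18 + 2·14 = 46
  a_8 = -1·46 + 2·-18 = -82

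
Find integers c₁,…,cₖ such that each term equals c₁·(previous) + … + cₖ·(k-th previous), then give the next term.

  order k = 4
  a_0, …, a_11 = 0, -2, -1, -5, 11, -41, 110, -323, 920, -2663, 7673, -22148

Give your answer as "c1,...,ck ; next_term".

  a_4 = -3·-5 + 0·-1 + 2·-2 + 3·0 = 11
  a_5 = -3·11 + 0·-5 + 2·-1 + 3·-2 = -41
  a_6 = -3·-41 + 0·11 + 2·-5 + 3·-1 = 110
  a_7 = -3·110 + 0·-41 + 2·11 + 3·-5 = -323
  a_8 = -3·-323 + 0·110 + 2·-41 + 3·11 = 920
  a_9 = -3·920 + 0·-323 + 2·110 + 3·-41 = -2663
  a_10 = -3·-2663 + 0·920 + 2·-323 + 3·110 = 7673
  a_11 = -3·7673 + 0·-2663 + 2·920 + 3·-323 = -22148
  a_12 = -3·-22148 + 0·7673 + 2·-2663 + 3·920 = 63878

-3,0,2,3 ; 63878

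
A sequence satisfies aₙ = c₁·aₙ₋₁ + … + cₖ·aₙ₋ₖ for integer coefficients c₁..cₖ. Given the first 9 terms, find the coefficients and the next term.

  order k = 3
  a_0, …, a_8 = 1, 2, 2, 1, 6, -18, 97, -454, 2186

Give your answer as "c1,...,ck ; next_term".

-4,4,1 ; -10463

  a_3 = -4·2 + 4·2 + 1·1 = 1
  a_4 = -4·1 + 4·2 + 1·2 = 6
  a_5 = -4·6 + 4·1 + 1·2 = -18
  a_6 = -4·-18 + 4·6 + 1·1 = 97
  a_7 = -4·97 + 4·-18 + 1·6 = -454
  a_8 = -4·-454 + 4·97 + 1·-18 = 2186
  a_9 = -4·2186 + 4·-454 + 1·97 = -10463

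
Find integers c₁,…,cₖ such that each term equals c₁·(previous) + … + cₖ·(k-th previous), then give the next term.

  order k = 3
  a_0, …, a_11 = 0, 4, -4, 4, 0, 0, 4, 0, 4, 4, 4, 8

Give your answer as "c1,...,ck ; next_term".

  a_3 = 0·-4 + 1·4 + 1·0 = 4
  a_4 = 0·4 + 1·-4 + 1·4 = 0
  a_5 = 0·0 + 1·4 + 1·-4 = 0
  a_6 = 0·0 + 1·0 + 1·4 = 4
  a_7 = 0·4 + 1·0 + 1·0 = 0
  a_8 = 0·0 + 1·4 + 1·0 = 4
  a_9 = 0·4 + 1·0 + 1·4 = 4
  a_10 = 0·4 + 1·4 + 1·0 = 4
  a_11 = 0·4 + 1·4 + 1·4 = 8
  a_12 = 0·8 + 1·4 + 1·4 = 8

0,1,1 ; 8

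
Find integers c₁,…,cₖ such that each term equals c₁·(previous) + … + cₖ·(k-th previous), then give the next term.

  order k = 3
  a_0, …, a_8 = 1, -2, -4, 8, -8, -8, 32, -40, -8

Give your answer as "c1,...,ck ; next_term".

  a_3 = -1·-4 + -1·-2 + 2·1 = 8
  a_4 = -1·8 + -1·-4 + 2·-2 = -8
  a_5 = -1·-8 + -1·8 + 2·-4 = -8
  a_6 = -1·-8 + -1·-8 + 2·8 = 32
  a_7 = -1·32 + -1·-8 + 2·-8 = -40
  a_8 = -1·-40 + -1·32 + 2·-8 = -8
  a_9 = -1·-8 + -1·-40 + 2·32 = 112

-1,-1,2 ; 112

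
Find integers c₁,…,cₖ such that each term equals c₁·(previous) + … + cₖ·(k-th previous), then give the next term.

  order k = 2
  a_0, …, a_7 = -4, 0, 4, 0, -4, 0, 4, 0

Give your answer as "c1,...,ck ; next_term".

0,-1 ; -4

  a_2 = 0·0 + -1·-4 = 4
  a_3 = 0·4 + -1·0 = 0
  a_4 = 0·0 + -1·4 = -4
  a_5 = 0·-4 + -1·0 = 0
  a_6 = 0·0 + -1·-4 = 4
  a_7 = 0·4 + -1·0 = 0
  a_8 = 0·0 + -1·4 = -4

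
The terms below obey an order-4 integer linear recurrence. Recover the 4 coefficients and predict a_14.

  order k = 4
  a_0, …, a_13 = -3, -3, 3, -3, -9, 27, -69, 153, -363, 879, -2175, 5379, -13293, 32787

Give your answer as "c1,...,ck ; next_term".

-3,-1,2,3 ; -80835

  a_4 = -3·-3 + -1·3 + 2·-3 + 3·-3 = -9
  a_5 = -3·-9 + -1·-3 + 2·3 + 3·-3 = 27
  a_6 = -3·27 + -1·-9 + 2·-3 + 3·3 = -69
  a_7 = -3·-69 + -1·27 + 2·-9 + 3·-3 = 153
  a_8 = -3·153 + -1·-69 + 2·27 + 3·-9 = -363
  a_9 = -3·-363 + -1·153 + 2·-69 + 3·27 = 879
  a_10 = -3·879 + -1·-363 + 2·153 + 3·-69 = -2175
  a_11 = -3·-2175 + -1·879 + 2·-363 + 3·153 = 5379
  a_12 = -3·5379 + -1·-2175 + 2·879 + 3·-363 = -13293
  a_13 = -3·-13293 + -1·5379 + 2·-2175 + 3·879 = 32787
  a_14 = -3·32787 + -1·-13293 + 2·5379 + 3·-2175 = -80835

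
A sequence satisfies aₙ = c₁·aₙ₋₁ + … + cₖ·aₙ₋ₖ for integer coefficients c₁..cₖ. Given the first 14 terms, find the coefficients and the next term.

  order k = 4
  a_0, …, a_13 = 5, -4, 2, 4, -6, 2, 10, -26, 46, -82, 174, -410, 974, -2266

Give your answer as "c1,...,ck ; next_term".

  a_4 = -3·4 + -2·2 + 0·-4 + 2·5 = -6
  a_5 = -3·-6 + -2·4 + 0·2 + 2·-4 = 2
  a_6 = -3·2 + -2·-6 + 0·4 + 2·2 = 10
  a_7 = -3·10 + -2·2 + 0·-6 + 2·4 = -26
  a_8 = -3·-26 + -2·10 + 0·2 + 2·-6 = 46
  a_9 = -3·46 + -2·-26 + 0·10 + 2·2 = -82
  a_10 = -3·-82 + -2·46 + 0·-26 + 2·10 = 174
  a_11 = -3·174 + -2·-82 + 0·46 + 2·-26 = -410
  a_12 = -3·-410 + -2·174 + 0·-82 + 2·46 = 974
  a_13 = -3·974 + -2·-410 + 0·174 + 2·-82 = -2266
  a_14 = -3·-2266 + -2·974 + 0·-410 + 2·174 = 5198

-3,-2,0,2 ; 5198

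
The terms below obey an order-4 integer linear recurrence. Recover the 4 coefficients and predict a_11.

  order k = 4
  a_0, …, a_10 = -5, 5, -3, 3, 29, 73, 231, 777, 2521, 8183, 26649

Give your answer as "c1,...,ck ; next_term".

  a_4 = 3·3 + 0·-3 + 3·5 + -1·-5 = 29
  a_5 = 3·29 + 0·3 + 3·-3 + -1·5 = 73
  a_6 = 3·73 + 0·29 + 3·3 + -1·-3 = 231
  a_7 = 3·231 + 0·73 + 3·29 + -1·3 = 777
  a_8 = 3·777 + 0·231 + 3·73 + -1·29 = 2521
  a_9 = 3·2521 + 0·777 + 3·231 + -1·73 = 8183
  a_10 = 3·8183 + 0·2521 + 3·777 + -1·231 = 26649
  a_11 = 3·26649 + 0·8183 + 3·2521 + -1·777 = 86733

3,0,3,-1 ; 86733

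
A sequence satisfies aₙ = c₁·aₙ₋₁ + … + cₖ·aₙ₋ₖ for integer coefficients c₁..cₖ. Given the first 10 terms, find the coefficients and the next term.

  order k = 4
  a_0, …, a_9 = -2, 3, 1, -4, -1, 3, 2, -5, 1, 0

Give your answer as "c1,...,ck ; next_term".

  a_4 = -1·-4 + 0·1 + -1·3 + 1·-2 = -1
  a_5 = -1·-1 + 0·-4 + -1·1 + 1·3 = 3
  a_6 = -1·3 + 0·-1 + -1·-4 + 1·1 = 2
  a_7 = -1·2 + 0·3 + -1·-1 + 1·-4 = -5
  a_8 = -1·-5 + 0·2 + -1·3 + 1·-1 = 1
  a_9 = -1·1 + 0·-5 + -1·2 + 1·3 = 0
  a_10 = -1·0 + 0·1 + -1·-5 + 1·2 = 7

-1,0,-1,1 ; 7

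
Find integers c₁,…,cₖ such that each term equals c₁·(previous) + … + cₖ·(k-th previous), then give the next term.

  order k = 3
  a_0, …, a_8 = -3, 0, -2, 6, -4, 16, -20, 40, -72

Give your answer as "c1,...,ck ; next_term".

0,2,-2 ; 120

  a_3 = 0·-2 + 2·0 + -2·-3 = 6
  a_4 = 0·6 + 2·-2 + -2·0 = -4
  a_5 = 0·-4 + 2·6 + -2·-2 = 16
  a_6 = 0·16 + 2·-4 + -2·6 = -20
  a_7 = 0·-20 + 2·16 + -2·-4 = 40
  a_8 = 0·40 + 2·-20 + -2·16 = -72
  a_9 = 0·-72 + 2·40 + -2·-20 = 120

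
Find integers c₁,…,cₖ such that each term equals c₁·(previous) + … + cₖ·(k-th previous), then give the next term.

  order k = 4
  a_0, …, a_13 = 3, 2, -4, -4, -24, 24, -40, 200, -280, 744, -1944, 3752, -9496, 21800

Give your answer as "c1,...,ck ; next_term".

  a_4 = -1·-4 + 2·-4 + -4·2 + -4·3 = -24
  a_5 = -1·-24 + 2·-4 + -4·-4 + -4·2 = 24
  a_6 = -1·24 + 2·-24 + -4·-4 + -4·-4 = -40
  a_7 = -1·-40 + 2·24 + -4·-24 + -4·-4 = 200
  a_8 = -1·200 + 2·-40 + -4·24 + -4·-24 = -280
  a_9 = -1·-280 + 2·200 + -4·-40 + -4·24 = 744
  a_10 = -1·744 + 2·-280 + -4·200 + -4·-40 = -1944
  a_11 = -1·-1944 + 2·744 + -4·-280 + -4·200 = 3752
  a_12 = -1·3752 + 2·-1944 + -4·744 + -4·-280 = -9496
  a_13 = -1·-9496 + 2·3752 + -4·-1944 + -4·744 = 21800
  a_14 = -1·21800 + 2·-9496 + -4·3752 + -4·-1944 = -48024

-1,2,-4,-4 ; -48024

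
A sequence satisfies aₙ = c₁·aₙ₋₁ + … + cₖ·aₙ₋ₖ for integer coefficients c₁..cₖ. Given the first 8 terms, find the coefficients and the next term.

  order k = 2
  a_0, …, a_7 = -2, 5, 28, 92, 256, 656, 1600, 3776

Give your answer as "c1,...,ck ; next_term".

  a_2 = 4·5 + -4·-2 = 28
  a_3 = 4·28 + -4·5 = 92
  a_4 = 4·92 + -4·28 = 256
  a_5 = 4·256 + -4·92 = 656
  a_6 = 4·656 + -4·256 = 1600
  a_7 = 4·1600 + -4·656 = 3776
  a_8 = 4·3776 + -4·1600 = 8704

4,-4 ; 8704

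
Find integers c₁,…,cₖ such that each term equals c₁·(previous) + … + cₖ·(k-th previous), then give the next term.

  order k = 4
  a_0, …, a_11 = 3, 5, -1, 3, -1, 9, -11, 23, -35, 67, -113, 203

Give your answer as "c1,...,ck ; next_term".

  a_4 = -1·3 + 1·-1 + 0·5 + 1·3 = -1
  a_5 = -1·-1 + 1·3 + 0·-1 + 1·5 = 9
  a_6 = -1·9 + 1·-1 + 0·3 + 1·-1 = -11
  a_7 = -1·-11 + 1·9 + 0·-1 + 1·3 = 23
  a_8 = -1·23 + 1·-11 + 0·9 + 1·-1 = -35
  a_9 = -1·-35 + 1·23 + 0·-11 + 1·9 = 67
  a_10 = -1·67 + 1·-35 + 0·23 + 1·-11 = -113
  a_11 = -1·-113 + 1·67 + 0·-35 + 1·23 = 203
  a_12 = -1·203 + 1·-113 + 0·67 + 1·-35 = -351

-1,1,0,1 ; -351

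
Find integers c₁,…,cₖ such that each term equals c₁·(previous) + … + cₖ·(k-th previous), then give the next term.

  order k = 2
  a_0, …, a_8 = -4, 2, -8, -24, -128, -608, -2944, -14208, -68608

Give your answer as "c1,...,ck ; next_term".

  a_2 = 4·2 + 4·-4 = -8
  a_3 = 4·-8 + 4·2 = -24
  a_4 = 4·-24 + 4·-8 = -128
  a_5 = 4·-128 + 4·-24 = -608
  a_6 = 4·-608 + 4·-128 = -2944
  a_7 = 4·-2944 + 4·-608 = -14208
  a_8 = 4·-14208 + 4·-2944 = -68608
  a_9 = 4·-68608 + 4·-14208 = -331264

4,4 ; -331264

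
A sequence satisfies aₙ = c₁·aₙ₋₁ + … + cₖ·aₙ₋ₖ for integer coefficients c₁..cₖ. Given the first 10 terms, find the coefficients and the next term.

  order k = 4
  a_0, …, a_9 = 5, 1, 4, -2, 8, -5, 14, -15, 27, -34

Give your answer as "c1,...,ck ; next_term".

  a_4 = 0·-2 + 1·4 + -1·1 + 1·5 = 8
  a_5 = 0·8 + 1·-2 + -1·4 + 1·1 = -5
  a_6 = 0·-5 + 1·8 + -1·-2 + 1·4 = 14
  a_7 = 0·14 + 1·-5 + -1·8 + 1·-2 = -15
  a_8 = 0·-15 + 1·14 + -1·-5 + 1·8 = 27
  a_9 = 0·27 + 1·-15 + -1·14 + 1·-5 = -34
  a_10 = 0·-34 + 1·27 + -1·-15 + 1·14 = 56

0,1,-1,1 ; 56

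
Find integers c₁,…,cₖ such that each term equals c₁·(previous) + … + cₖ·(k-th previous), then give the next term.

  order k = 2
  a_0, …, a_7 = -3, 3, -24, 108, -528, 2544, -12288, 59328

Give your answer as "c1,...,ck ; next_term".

-4,4 ; -286464

  a_2 = -4·3 + 4·-3 = -24
  a_3 = -4·-24 + 4·3 = 108
  a_4 = -4·108 + 4·-24 = -528
  a_5 = -4·-528 + 4·108 = 2544
  a_6 = -4·2544 + 4·-528 = -12288
  a_7 = -4·-12288 + 4·2544 = 59328
  a_8 = -4·59328 + 4·-12288 = -286464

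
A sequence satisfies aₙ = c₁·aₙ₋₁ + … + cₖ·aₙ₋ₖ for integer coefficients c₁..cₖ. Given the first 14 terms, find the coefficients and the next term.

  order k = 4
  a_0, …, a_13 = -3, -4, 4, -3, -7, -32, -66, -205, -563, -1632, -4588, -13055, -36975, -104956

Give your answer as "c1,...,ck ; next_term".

2,2,0,3 ; -297626

  a_4 = 2·-3 + 2·4 + 0·-4 + 3·-3 = -7
  a_5 = 2·-7 + 2·-3 + 0·4 + 3·-4 = -32
  a_6 = 2·-32 + 2·-7 + 0·-3 + 3·4 = -66
  a_7 = 2·-66 + 2·-32 + 0·-7 + 3·-3 = -205
  a_8 = 2·-205 + 2·-66 + 0·-32 + 3·-7 = -563
  a_9 = 2·-563 + 2·-205 + 0·-66 + 3·-32 = -1632
  a_10 = 2·-1632 + 2·-563 + 0·-205 + 3·-66 = -4588
  a_11 = 2·-4588 + 2·-1632 + 0·-563 + 3·-205 = -13055
  a_12 = 2·-13055 + 2·-4588 + 0·-1632 + 3·-563 = -36975
  a_13 = 2·-36975 + 2·-13055 + 0·-4588 + 3·-1632 = -104956
  a_14 = 2·-104956 + 2·-36975 + 0·-13055 + 3·-4588 = -297626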